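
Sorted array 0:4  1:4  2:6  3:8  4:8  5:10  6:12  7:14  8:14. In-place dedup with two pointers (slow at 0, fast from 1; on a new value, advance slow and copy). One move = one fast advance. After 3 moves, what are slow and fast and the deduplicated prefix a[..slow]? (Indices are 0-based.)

slow=2, fast=4, prefix=[4, 6, 8]

slow=0 fast=1: a[fast]=4=a[slow] dup, fast++
slow=0 fast=2: a[fast]=6≠a[slow]=4 write a[1]=6, slow++,fast++
slow=1 fast=3: a[fast]=8≠a[slow]=6 write a[2]=8, slow++,fast++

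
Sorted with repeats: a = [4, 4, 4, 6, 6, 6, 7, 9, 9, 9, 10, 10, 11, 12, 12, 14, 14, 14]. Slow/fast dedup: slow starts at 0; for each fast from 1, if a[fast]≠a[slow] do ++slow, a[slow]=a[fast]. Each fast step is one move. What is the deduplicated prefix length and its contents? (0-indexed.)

(s=0,f=1) a[fast]=4=a[slow] dup → fast++
(s=0,f=2) a[fast]=4=a[slow] dup → fast++
(s=0,f=3) a[fast]=6≠a[slow]=4 write a[1]=6 → slow++,fast++
(s=1,f=4) a[fast]=6=a[slow] dup → fast++
(s=1,f=5) a[fast]=6=a[slow] dup → fast++
(s=1,f=6) a[fast]=7≠a[slow]=6 write a[2]=7 → slow++,fast++
(s=2,f=7) a[fast]=9≠a[slow]=7 write a[3]=9 → slow++,fast++
(s=3,f=8) a[fast]=9=a[slow] dup → fast++
(s=3,f=9) a[fast]=9=a[slow] dup → fast++
(s=3,f=10) a[fast]=10≠a[slow]=9 write a[4]=10 → slow++,fast++
(s=4,f=11) a[fast]=10=a[slow] dup → fast++
(s=4,f=12) a[fast]=11≠a[slow]=10 write a[5]=11 → slow++,fast++
(s=5,f=13) a[fast]=12≠a[slow]=11 write a[6]=12 → slow++,fast++
(s=6,f=14) a[fast]=12=a[slow] dup → fast++
(s=6,f=15) a[fast]=14≠a[slow]=12 write a[7]=14 → slow++,fast++
(s=7,f=16) a[fast]=14=a[slow] dup → fast++
(s=7,f=17) a[fast]=14=a[slow] dup → fast++

length 8; prefix = [4, 6, 7, 9, 10, 11, 12, 14]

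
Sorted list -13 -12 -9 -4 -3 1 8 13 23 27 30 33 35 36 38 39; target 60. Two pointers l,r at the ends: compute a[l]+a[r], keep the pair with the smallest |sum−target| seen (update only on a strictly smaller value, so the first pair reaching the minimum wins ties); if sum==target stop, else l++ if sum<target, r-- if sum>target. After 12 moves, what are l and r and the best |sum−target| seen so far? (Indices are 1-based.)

l=10, r=13, best |Δ|=1

[1,16] -13+39=26 d=34 * → l++
[2,16] -12+39=27 d=33 * → l++
[3,16] -9+39=30 d=30 * → l++
[4,16] -4+39=35 d=25 * → l++
[5,16] -3+39=36 d=24 * → l++
[6,16] 1+39=40 d=20 * → l++
[7,16] 8+39=47 d=13 * → l++
[8,16] 13+39=52 d=8 * → l++
[9,16] 23+39=62 d=2 * → r--
[9,15] 23+38=61 d=1 * → r--
[9,14] 23+36=59 d=1 → l++
[10,14] 27+36=63 d=3 → r--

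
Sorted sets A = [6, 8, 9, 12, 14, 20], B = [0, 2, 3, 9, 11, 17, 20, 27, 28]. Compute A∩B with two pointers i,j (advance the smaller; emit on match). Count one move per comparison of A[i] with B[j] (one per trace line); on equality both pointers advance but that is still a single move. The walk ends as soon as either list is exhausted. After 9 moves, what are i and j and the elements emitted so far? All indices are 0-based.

[i=0,j=0] 6>0 → j++
[i=0,j=1] 6>2 → j++
[i=0,j=2] 6>3 → j++
[i=0,j=3] 6<9 → i++
[i=1,j=3] 8<9 → i++
[i=2,j=3] 9==9 emit → i++,j++
[i=3,j=4] 12>11 → j++
[i=3,j=5] 12<17 → i++
[i=4,j=5] 14<17 → i++

i=5, j=5, emitted=[9]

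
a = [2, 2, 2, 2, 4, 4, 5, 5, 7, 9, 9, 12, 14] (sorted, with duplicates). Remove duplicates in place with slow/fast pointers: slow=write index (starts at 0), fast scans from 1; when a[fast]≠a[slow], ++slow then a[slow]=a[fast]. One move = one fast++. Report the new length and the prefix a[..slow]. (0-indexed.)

(s=0,f=1) a[fast]=2=a[slow] dup → fast++
(s=0,f=2) a[fast]=2=a[slow] dup → fast++
(s=0,f=3) a[fast]=2=a[slow] dup → fast++
(s=0,f=4) a[fast]=4≠a[slow]=2 write a[1]=4 → slow++,fast++
(s=1,f=5) a[fast]=4=a[slow] dup → fast++
(s=1,f=6) a[fast]=5≠a[slow]=4 write a[2]=5 → slow++,fast++
(s=2,f=7) a[fast]=5=a[slow] dup → fast++
(s=2,f=8) a[fast]=7≠a[slow]=5 write a[3]=7 → slow++,fast++
(s=3,f=9) a[fast]=9≠a[slow]=7 write a[4]=9 → slow++,fast++
(s=4,f=10) a[fast]=9=a[slow] dup → fast++
(s=4,f=11) a[fast]=12≠a[slow]=9 write a[5]=12 → slow++,fast++
(s=5,f=12) a[fast]=14≠a[slow]=12 write a[6]=14 → slow++,fast++

length 7; prefix = [2, 4, 5, 7, 9, 12, 14]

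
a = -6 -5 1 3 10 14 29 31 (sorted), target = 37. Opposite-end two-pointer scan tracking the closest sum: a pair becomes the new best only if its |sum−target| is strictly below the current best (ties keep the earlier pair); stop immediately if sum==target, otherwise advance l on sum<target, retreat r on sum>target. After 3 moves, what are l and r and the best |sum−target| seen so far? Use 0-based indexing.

l=3, r=7, best |Δ|=5

[0,7] -6+31=25 d=12 * → l++
[1,7] -5+31=26 d=11 * → l++
[2,7] 1+31=32 d=5 * → l++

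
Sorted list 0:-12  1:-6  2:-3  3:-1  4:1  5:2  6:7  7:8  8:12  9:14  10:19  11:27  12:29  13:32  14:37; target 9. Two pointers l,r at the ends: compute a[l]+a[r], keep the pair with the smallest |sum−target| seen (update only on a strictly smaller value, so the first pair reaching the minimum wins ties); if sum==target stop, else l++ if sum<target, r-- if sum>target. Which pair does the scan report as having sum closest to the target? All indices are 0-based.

l=0 r=14: -12+37=25 d=16 *, r--
l=0 r=13: -12+32=20 d=11 *, r--
l=0 r=12: -12+29=17 d=8 *, r--
l=0 r=11: -12+27=15 d=6 *, r--
l=0 r=10: -12+19=7 d=2 *, l++
l=1 r=10: -6+19=13 d=4, r--
l=1 r=9: -6+14=8 d=1 *, l++
l=2 r=9: -3+14=11 d=2, r--
l=2 r=8: -3+12=9 d=0 *, stop

pair (-3, 12) with sum 9 (|Δ|=0)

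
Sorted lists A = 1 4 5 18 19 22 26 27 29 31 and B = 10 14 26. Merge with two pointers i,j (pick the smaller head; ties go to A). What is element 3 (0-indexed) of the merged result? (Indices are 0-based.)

merged[3] = 10

i=0 j=0: A[i]=1<=B[j]=10 take 1, i++
i=1 j=0: A[i]=4<=B[j]=10 take 4, i++
i=2 j=0: A[i]=5<=B[j]=10 take 5, i++
i=3 j=0: A[i]=18>B[j]=10 take 10, j++
i=3 j=1: A[i]=18>B[j]=14 take 14, j++
i=3 j=2: A[i]=18<=B[j]=26 take 18, i++
i=4 j=2: A[i]=19<=B[j]=26 take 19, i++
i=5 j=2: A[i]=22<=B[j]=26 take 22, i++
i=6 j=2: A[i]=26<=B[j]=26 take 26, i++
i=7 j=2: A[i]=27>B[j]=26 take 26, j++
i=7 j=3: B done, take A[i]=27, i++
i=8 j=3: B done, take A[i]=29, i++
i=9 j=3: B done, take A[i]=31, i++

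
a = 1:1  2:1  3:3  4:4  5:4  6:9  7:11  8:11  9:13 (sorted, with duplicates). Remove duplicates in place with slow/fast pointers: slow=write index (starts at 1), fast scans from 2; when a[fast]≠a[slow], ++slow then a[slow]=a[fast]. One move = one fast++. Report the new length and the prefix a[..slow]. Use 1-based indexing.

(s=1,f=2) a[fast]=1=a[slow] dup → fast++
(s=1,f=3) a[fast]=3≠a[slow]=1 write a[2]=3 → slow++,fast++
(s=2,f=4) a[fast]=4≠a[slow]=3 write a[3]=4 → slow++,fast++
(s=3,f=5) a[fast]=4=a[slow] dup → fast++
(s=3,f=6) a[fast]=9≠a[slow]=4 write a[4]=9 → slow++,fast++
(s=4,f=7) a[fast]=11≠a[slow]=9 write a[5]=11 → slow++,fast++
(s=5,f=8) a[fast]=11=a[slow] dup → fast++
(s=5,f=9) a[fast]=13≠a[slow]=11 write a[6]=13 → slow++,fast++

length 6; prefix = [1, 3, 4, 9, 11, 13]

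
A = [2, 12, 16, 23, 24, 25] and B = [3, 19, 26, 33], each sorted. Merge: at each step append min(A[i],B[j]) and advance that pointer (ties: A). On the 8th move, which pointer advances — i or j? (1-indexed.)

i

[i=1,j=1] A[i]=2<=B[j]=3 take 2 → i++
[i=2,j=1] A[i]=12>B[j]=3 take 3 → j++
[i=2,j=2] A[i]=12<=B[j]=19 take 12 → i++
[i=3,j=2] A[i]=16<=B[j]=19 take 16 → i++
[i=4,j=2] A[i]=23>B[j]=19 take 19 → j++
[i=4,j=3] A[i]=23<=B[j]=26 take 23 → i++
[i=5,j=3] A[i]=24<=B[j]=26 take 24 → i++
[i=6,j=3] A[i]=25<=B[j]=26 take 25 → i++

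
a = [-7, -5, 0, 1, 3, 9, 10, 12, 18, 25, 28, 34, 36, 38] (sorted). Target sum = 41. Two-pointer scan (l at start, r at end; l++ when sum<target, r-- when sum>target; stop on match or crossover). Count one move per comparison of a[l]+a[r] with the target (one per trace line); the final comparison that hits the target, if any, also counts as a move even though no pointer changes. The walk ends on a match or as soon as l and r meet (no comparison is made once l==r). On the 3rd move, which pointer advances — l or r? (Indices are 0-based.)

l=0 r=13: -7+38=31 <41, l++
l=1 r=13: -5+38=33 <41, l++
l=2 r=13: 0+38=38 <41, l++

l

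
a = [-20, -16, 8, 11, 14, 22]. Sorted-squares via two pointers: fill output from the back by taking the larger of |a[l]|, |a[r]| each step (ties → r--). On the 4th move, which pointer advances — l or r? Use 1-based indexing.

[1,6] |-20|<=|22| out[6]=484 → r--
[1,5] |-20|>|14| out[5]=400 → l++
[2,5] |-16|>|14| out[4]=256 → l++
[3,5] |8|<=|14| out[3]=196 → r--

r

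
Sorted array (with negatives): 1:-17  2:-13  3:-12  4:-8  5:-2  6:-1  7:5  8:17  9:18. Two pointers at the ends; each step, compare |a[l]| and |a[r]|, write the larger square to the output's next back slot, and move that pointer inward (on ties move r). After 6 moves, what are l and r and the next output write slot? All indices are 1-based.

l=5, r=7, next write slot=3

[1,9] |-17|<=|18| out[9]=324 → r--
[1,8] |-17|<=|17| out[8]=289 → r--
[1,7] |-17|>|5| out[7]=289 → l++
[2,7] |-13|>|5| out[6]=169 → l++
[3,7] |-12|>|5| out[5]=144 → l++
[4,7] |-8|>|5| out[4]=64 → l++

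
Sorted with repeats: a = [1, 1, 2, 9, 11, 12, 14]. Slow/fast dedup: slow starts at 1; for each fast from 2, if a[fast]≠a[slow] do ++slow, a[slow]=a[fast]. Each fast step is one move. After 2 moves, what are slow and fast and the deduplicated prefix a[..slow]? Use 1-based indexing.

slow=2, fast=4, prefix=[1, 2]

slow=1 fast=2: a[fast]=1=a[slow] dup, fast++
slow=1 fast=3: a[fast]=2≠a[slow]=1 write a[2]=2, slow++,fast++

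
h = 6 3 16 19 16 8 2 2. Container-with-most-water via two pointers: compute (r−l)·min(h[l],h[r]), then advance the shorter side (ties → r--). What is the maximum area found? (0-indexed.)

max area = 32

[0,7] min(6,2)*7=14 best=14 * → r--
[0,6] min(6,2)*6=12 best=14 → r--
[0,5] min(6,8)*5=30 best=30 * → l++
[1,5] min(3,8)*4=12 best=30 → l++
[2,5] min(16,8)*3=24 best=30 → r--
[2,4] min(16,16)*2=32 best=32 * → r--
[2,3] min(16,19)*1=16 best=32 → l++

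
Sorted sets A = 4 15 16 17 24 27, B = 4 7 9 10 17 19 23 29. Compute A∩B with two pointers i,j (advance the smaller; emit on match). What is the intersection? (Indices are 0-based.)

intersection = [4, 17]

i=0 j=0: 4==4 emit, i++,j++
i=1 j=1: 15>7, j++
i=1 j=2: 15>9, j++
i=1 j=3: 15>10, j++
i=1 j=4: 15<17, i++
i=2 j=4: 16<17, i++
i=3 j=4: 17==17 emit, i++,j++
i=4 j=5: 24>19, j++
i=4 j=6: 24>23, j++
i=4 j=7: 24<29, i++
i=5 j=7: 27<29, i++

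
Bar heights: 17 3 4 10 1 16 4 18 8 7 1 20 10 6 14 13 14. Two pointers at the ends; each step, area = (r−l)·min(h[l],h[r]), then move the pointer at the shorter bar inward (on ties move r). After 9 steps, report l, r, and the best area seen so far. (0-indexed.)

l=4, r=11, best area=224

l=0 r=16: min(17,14)*16=224 best=224 *, r--
l=0 r=15: min(17,13)*15=195 best=224, r--
l=0 r=14: min(17,14)*14=196 best=224, r--
l=0 r=13: min(17,6)*13=78 best=224, r--
l=0 r=12: min(17,10)*12=120 best=224, r--
l=0 r=11: min(17,20)*11=187 best=224, l++
l=1 r=11: min(3,20)*10=30 best=224, l++
l=2 r=11: min(4,20)*9=36 best=224, l++
l=3 r=11: min(10,20)*8=80 best=224, l++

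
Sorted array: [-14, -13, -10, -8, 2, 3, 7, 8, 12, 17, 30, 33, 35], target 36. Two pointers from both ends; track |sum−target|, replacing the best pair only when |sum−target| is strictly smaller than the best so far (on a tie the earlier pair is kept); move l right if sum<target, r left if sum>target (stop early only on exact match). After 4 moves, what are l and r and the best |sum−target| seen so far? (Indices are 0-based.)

[0,12] -14+35=21 d=15 * → l++
[1,12] -13+35=22 d=14 * → l++
[2,12] -10+35=25 d=11 * → l++
[3,12] -8+35=27 d=9 * → l++

l=4, r=12, best |Δ|=9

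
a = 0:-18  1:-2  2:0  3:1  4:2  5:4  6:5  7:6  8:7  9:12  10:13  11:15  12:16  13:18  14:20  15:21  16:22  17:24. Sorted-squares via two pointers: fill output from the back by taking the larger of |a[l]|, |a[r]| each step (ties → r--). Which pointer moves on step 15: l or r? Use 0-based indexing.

r

[0,17] |-18|<=|24| out[17]=576 → r--
[0,16] |-18|<=|22| out[16]=484 → r--
[0,15] |-18|<=|21| out[15]=441 → r--
[0,14] |-18|<=|20| out[14]=400 → r--
[0,13] |-18|<=|18| out[13]=324 → r--
[0,12] |-18|>|16| out[12]=324 → l++
[1,12] |-2|<=|16| out[11]=256 → r--
[1,11] |-2|<=|15| out[10]=225 → r--
[1,10] |-2|<=|13| out[9]=169 → r--
[1,9] |-2|<=|12| out[8]=144 → r--
[1,8] |-2|<=|7| out[7]=49 → r--
[1,7] |-2|<=|6| out[6]=36 → r--
[1,6] |-2|<=|5| out[5]=25 → r--
[1,5] |-2|<=|4| out[4]=16 → r--
[1,4] |-2|<=|2| out[3]=4 → r--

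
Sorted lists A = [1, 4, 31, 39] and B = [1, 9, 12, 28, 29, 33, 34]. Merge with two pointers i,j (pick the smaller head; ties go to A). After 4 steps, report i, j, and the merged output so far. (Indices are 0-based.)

i=0 j=0: A[i]=1<=B[j]=1 take 1, i++
i=1 j=0: A[i]=4>B[j]=1 take 1, j++
i=1 j=1: A[i]=4<=B[j]=9 take 4, i++
i=2 j=1: A[i]=31>B[j]=9 take 9, j++

i=2, j=2, merged so far=[1, 1, 4, 9]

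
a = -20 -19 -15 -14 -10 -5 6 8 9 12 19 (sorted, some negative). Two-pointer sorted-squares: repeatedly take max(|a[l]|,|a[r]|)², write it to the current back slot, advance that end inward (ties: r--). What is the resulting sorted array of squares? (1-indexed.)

[25, 36, 64, 81, 100, 144, 196, 225, 361, 361, 400]

l=1 r=11: |-20|>|19| out[11]=400, l++
l=2 r=11: |-19|<=|19| out[10]=361, r--
l=2 r=10: |-19|>|12| out[9]=361, l++
l=3 r=10: |-15|>|12| out[8]=225, l++
l=4 r=10: |-14|>|12| out[7]=196, l++
l=5 r=10: |-10|<=|12| out[6]=144, r--
l=5 r=9: |-10|>|9| out[5]=100, l++
l=6 r=9: |-5|<=|9| out[4]=81, r--
l=6 r=8: |-5|<=|8| out[3]=64, r--
l=6 r=7: |-5|<=|6| out[2]=36, r--
l=6 r=6: |-5|<=|-5| out[1]=25, r--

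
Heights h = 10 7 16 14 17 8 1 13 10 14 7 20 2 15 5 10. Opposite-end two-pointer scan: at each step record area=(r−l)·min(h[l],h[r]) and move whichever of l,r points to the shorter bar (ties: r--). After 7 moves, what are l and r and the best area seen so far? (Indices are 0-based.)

[0,15] min(10,10)*15=150 best=150 * → r--
[0,14] min(10,5)*14=70 best=150 → r--
[0,13] min(10,15)*13=130 best=150 → l++
[1,13] min(7,15)*12=84 best=150 → l++
[2,13] min(16,15)*11=165 best=165 * → r--
[2,12] min(16,2)*10=20 best=165 → r--
[2,11] min(16,20)*9=144 best=165 → l++

l=3, r=11, best area=165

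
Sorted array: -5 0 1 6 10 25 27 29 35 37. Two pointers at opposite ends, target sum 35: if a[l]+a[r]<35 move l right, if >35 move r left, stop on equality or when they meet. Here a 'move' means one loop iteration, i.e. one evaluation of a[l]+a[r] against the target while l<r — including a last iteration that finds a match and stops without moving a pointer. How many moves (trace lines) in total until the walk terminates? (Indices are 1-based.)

3 moves

[1,10] -5+37=32 <35 → l++
[2,10] 0+37=37 >35 → r--
[2,9] 0+35=35 → found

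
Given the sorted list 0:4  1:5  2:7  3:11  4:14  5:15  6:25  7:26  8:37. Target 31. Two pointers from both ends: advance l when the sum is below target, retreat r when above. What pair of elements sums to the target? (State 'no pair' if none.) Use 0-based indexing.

[0,8] 4+37=41 >31 → r--
[0,7] 4+26=30 <31 → l++
[1,7] 5+26=31 → found

(5, 26)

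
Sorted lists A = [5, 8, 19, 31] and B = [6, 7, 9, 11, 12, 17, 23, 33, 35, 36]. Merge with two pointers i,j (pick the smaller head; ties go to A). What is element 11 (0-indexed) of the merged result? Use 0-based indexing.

merged[11] = 33

[i=0,j=0] A[i]=5<=B[j]=6 take 5 → i++
[i=1,j=0] A[i]=8>B[j]=6 take 6 → j++
[i=1,j=1] A[i]=8>B[j]=7 take 7 → j++
[i=1,j=2] A[i]=8<=B[j]=9 take 8 → i++
[i=2,j=2] A[i]=19>B[j]=9 take 9 → j++
[i=2,j=3] A[i]=19>B[j]=11 take 11 → j++
[i=2,j=4] A[i]=19>B[j]=12 take 12 → j++
[i=2,j=5] A[i]=19>B[j]=17 take 17 → j++
[i=2,j=6] A[i]=19<=B[j]=23 take 19 → i++
[i=3,j=6] A[i]=31>B[j]=23 take 23 → j++
[i=3,j=7] A[i]=31<=B[j]=33 take 31 → i++
[i=4,j=7] A done, take B[j]=33 → j++
[i=4,j=8] A done, take B[j]=35 → j++
[i=4,j=9] A done, take B[j]=36 → j++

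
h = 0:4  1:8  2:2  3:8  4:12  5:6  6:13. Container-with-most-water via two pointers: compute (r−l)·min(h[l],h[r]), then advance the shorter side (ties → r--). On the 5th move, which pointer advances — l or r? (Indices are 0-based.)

l

[0,6] min(4,13)*6=24 best=24 * → l++
[1,6] min(8,13)*5=40 best=40 * → l++
[2,6] min(2,13)*4=8 best=40 → l++
[3,6] min(8,13)*3=24 best=40 → l++
[4,6] min(12,13)*2=24 best=40 → l++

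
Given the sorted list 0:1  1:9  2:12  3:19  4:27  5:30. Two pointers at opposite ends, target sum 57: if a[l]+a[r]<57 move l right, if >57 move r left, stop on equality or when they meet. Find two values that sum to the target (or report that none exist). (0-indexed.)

(27, 30)

l=0 r=5: 1+30=31 <57, l++
l=1 r=5: 9+30=39 <57, l++
l=2 r=5: 12+30=42 <57, l++
l=3 r=5: 19+30=49 <57, l++
l=4 r=5: 27+30=57, found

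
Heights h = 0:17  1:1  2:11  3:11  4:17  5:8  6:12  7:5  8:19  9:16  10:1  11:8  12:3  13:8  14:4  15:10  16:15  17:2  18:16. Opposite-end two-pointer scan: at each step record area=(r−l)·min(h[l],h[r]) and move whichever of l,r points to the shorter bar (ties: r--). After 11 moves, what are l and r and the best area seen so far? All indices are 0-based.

[0,18] min(17,16)*18=288 best=288 * → r--
[0,17] min(17,2)*17=34 best=288 → r--
[0,16] min(17,15)*16=240 best=288 → r--
[0,15] min(17,10)*15=150 best=288 → r--
[0,14] min(17,4)*14=56 best=288 → r--
[0,13] min(17,8)*13=104 best=288 → r--
[0,12] min(17,3)*12=36 best=288 → r--
[0,11] min(17,8)*11=88 best=288 → r--
[0,10] min(17,1)*10=10 best=288 → r--
[0,9] min(17,16)*9=144 best=288 → r--
[0,8] min(17,19)*8=136 best=288 → l++

l=1, r=8, best area=288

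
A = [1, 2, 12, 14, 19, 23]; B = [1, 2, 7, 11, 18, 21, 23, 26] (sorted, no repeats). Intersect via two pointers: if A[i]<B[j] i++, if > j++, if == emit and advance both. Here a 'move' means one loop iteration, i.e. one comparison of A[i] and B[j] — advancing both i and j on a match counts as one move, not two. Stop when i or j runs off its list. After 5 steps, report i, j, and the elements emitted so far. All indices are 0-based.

i=0 j=0: 1==1 emit, i++,j++
i=1 j=1: 2==2 emit, i++,j++
i=2 j=2: 12>7, j++
i=2 j=3: 12>11, j++
i=2 j=4: 12<18, i++

i=3, j=4, emitted=[1, 2]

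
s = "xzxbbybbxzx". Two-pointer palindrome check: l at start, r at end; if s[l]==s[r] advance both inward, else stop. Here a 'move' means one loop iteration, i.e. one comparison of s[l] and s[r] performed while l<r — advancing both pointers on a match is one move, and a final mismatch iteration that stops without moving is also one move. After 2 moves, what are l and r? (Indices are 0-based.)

[0,10] 'x'=='x' → l++,r--
[1,9] 'z'=='z' → l++,r--

l=2, r=8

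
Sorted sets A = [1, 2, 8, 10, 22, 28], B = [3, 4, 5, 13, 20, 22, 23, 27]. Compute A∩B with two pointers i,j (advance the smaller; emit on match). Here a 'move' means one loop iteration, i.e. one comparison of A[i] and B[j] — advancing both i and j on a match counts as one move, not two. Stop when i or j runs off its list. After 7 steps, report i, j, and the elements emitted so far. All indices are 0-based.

i=4, j=3, emitted=[]

i=0 j=0: 1<3, i++
i=1 j=0: 2<3, i++
i=2 j=0: 8>3, j++
i=2 j=1: 8>4, j++
i=2 j=2: 8>5, j++
i=2 j=3: 8<13, i++
i=3 j=3: 10<13, i++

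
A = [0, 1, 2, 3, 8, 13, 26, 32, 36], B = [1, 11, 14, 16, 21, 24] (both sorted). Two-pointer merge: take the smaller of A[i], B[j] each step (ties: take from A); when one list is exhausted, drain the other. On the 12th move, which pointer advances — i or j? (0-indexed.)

[i=0,j=0] A[i]=0<=B[j]=1 take 0 → i++
[i=1,j=0] A[i]=1<=B[j]=1 take 1 → i++
[i=2,j=0] A[i]=2>B[j]=1 take 1 → j++
[i=2,j=1] A[i]=2<=B[j]=11 take 2 → i++
[i=3,j=1] A[i]=3<=B[j]=11 take 3 → i++
[i=4,j=1] A[i]=8<=B[j]=11 take 8 → i++
[i=5,j=1] A[i]=13>B[j]=11 take 11 → j++
[i=5,j=2] A[i]=13<=B[j]=14 take 13 → i++
[i=6,j=2] A[i]=26>B[j]=14 take 14 → j++
[i=6,j=3] A[i]=26>B[j]=16 take 16 → j++
[i=6,j=4] A[i]=26>B[j]=21 take 21 → j++
[i=6,j=5] A[i]=26>B[j]=24 take 24 → j++

j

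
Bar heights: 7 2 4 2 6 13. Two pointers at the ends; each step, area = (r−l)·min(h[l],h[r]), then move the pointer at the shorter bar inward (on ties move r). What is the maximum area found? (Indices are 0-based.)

l=0 r=5: min(7,13)*5=35 best=35 *, l++
l=1 r=5: min(2,13)*4=8 best=35, l++
l=2 r=5: min(4,13)*3=12 best=35, l++
l=3 r=5: min(2,13)*2=4 best=35, l++
l=4 r=5: min(6,13)*1=6 best=35, l++

max area = 35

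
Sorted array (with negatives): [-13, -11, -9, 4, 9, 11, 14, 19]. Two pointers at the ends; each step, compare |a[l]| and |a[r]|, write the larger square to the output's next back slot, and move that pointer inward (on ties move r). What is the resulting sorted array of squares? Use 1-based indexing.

[1,8] |-13|<=|19| out[8]=361 → r--
[1,7] |-13|<=|14| out[7]=196 → r--
[1,6] |-13|>|11| out[6]=169 → l++
[2,6] |-11|<=|11| out[5]=121 → r--
[2,5] |-11|>|9| out[4]=121 → l++
[3,5] |-9|<=|9| out[3]=81 → r--
[3,4] |-9|>|4| out[2]=81 → l++
[4,4] |4|<=|4| out[1]=16 → r--

[16, 81, 81, 121, 121, 169, 196, 361]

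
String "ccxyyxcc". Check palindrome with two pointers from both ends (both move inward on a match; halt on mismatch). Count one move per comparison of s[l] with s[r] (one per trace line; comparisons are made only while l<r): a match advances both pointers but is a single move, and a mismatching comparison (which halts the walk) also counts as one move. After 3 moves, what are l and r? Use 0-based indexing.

l=3, r=4

l=0 r=7: 'c'=='c', l++,r--
l=1 r=6: 'c'=='c', l++,r--
l=2 r=5: 'x'=='x', l++,r--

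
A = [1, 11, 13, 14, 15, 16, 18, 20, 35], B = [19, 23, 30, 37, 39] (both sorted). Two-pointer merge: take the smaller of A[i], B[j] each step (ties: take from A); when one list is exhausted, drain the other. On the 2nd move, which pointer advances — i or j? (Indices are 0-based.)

i=0 j=0: A[i]=1<=B[j]=19 take 1, i++
i=1 j=0: A[i]=11<=B[j]=19 take 11, i++

i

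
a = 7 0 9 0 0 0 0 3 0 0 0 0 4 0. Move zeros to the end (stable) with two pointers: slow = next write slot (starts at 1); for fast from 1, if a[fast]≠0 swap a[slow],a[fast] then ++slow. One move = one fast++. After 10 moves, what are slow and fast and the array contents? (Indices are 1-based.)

slow=1 fast=1: a[fast]=7≠0 swap→a[1]=7, slow++,fast++
slow=2 fast=2: a[fast]=0, fast++
slow=2 fast=3: a[fast]=9≠0 swap→a[2]=9, slow++,fast++
slow=3 fast=4: a[fast]=0, fast++
slow=3 fast=5: a[fast]=0, fast++
slow=3 fast=6: a[fast]=0, fast++
slow=3 fast=7: a[fast]=0, fast++
slow=3 fast=8: a[fast]=3≠0 swap→a[3]=3, slow++,fast++
slow=4 fast=9: a[fast]=0, fast++
slow=4 fast=10: a[fast]=0, fast++

slow=4, fast=11, a=[7, 9, 3, 0, 0, 0, 0, 0, 0, 0, 0, 0, 4, 0]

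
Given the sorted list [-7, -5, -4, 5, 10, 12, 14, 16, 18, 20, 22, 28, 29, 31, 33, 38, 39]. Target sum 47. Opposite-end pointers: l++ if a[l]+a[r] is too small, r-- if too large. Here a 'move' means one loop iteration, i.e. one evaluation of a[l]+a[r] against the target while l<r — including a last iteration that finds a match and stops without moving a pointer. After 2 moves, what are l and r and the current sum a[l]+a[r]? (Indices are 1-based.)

l=1 r=17: -7+39=32 <47, l++
l=2 r=17: -5+39=34 <47, l++

l=3, r=17, sum=35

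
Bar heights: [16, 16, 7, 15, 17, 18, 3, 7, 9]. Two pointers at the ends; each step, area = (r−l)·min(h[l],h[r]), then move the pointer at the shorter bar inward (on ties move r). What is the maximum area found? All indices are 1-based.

max area = 80

[1,9] min(16,9)*8=72 best=72 * → r--
[1,8] min(16,7)*7=49 best=72 → r--
[1,7] min(16,3)*6=18 best=72 → r--
[1,6] min(16,18)*5=80 best=80 * → l++
[2,6] min(16,18)*4=64 best=80 → l++
[3,6] min(7,18)*3=21 best=80 → l++
[4,6] min(15,18)*2=30 best=80 → l++
[5,6] min(17,18)*1=17 best=80 → l++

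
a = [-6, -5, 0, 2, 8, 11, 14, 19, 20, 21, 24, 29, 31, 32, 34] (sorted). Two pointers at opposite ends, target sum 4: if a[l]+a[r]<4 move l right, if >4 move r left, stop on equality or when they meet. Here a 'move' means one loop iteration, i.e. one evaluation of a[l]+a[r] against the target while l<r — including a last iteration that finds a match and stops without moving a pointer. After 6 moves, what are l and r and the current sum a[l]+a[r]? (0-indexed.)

[0,14] -6+34=28 >4 → r--
[0,13] -6+32=26 >4 → r--
[0,12] -6+31=25 >4 → r--
[0,11] -6+29=23 >4 → r--
[0,10] -6+24=18 >4 → r--
[0,9] -6+21=15 >4 → r--

l=0, r=8, sum=14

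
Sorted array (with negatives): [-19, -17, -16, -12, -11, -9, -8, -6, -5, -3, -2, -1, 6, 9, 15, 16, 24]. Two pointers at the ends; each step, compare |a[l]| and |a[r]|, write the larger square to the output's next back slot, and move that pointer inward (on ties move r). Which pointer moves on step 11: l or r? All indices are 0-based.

[0,16] |-19|<=|24| out[16]=576 → r--
[0,15] |-19|>|16| out[15]=361 → l++
[1,15] |-17|>|16| out[14]=289 → l++
[2,15] |-16|<=|16| out[13]=256 → r--
[2,14] |-16|>|15| out[12]=256 → l++
[3,14] |-12|<=|15| out[11]=225 → r--
[3,13] |-12|>|9| out[10]=144 → l++
[4,13] |-11|>|9| out[9]=121 → l++
[5,13] |-9|<=|9| out[8]=81 → r--
[5,12] |-9|>|6| out[7]=81 → l++
[6,12] |-8|>|6| out[6]=64 → l++

l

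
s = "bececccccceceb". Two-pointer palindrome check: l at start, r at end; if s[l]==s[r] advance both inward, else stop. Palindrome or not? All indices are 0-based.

palindrome

[0,13] 'b'=='b' → l++,r--
[1,12] 'e'=='e' → l++,r--
[2,11] 'c'=='c' → l++,r--
[3,10] 'e'=='e' → l++,r--
[4,9] 'c'=='c' → l++,r--
[5,8] 'c'=='c' → l++,r--
[6,7] 'c'=='c' → l++,r--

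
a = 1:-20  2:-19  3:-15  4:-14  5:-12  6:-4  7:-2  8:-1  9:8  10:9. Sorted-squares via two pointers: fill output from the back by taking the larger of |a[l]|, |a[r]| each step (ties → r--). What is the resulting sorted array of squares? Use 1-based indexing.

[1, 4, 16, 64, 81, 144, 196, 225, 361, 400]

[1,10] |-20|>|9| out[10]=400 → l++
[2,10] |-19|>|9| out[9]=361 → l++
[3,10] |-15|>|9| out[8]=225 → l++
[4,10] |-14|>|9| out[7]=196 → l++
[5,10] |-12|>|9| out[6]=144 → l++
[6,10] |-4|<=|9| out[5]=81 → r--
[6,9] |-4|<=|8| out[4]=64 → r--
[6,8] |-4|>|-1| out[3]=16 → l++
[7,8] |-2|>|-1| out[2]=4 → l++
[8,8] |-1|<=|-1| out[1]=1 → r--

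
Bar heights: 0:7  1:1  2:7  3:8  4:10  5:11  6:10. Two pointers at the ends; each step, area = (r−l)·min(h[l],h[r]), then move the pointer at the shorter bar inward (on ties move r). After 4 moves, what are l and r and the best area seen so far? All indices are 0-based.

l=4, r=6, best area=42

[0,6] min(7,10)*6=42 best=42 * → l++
[1,6] min(1,10)*5=5 best=42 → l++
[2,6] min(7,10)*4=28 best=42 → l++
[3,6] min(8,10)*3=24 best=42 → l++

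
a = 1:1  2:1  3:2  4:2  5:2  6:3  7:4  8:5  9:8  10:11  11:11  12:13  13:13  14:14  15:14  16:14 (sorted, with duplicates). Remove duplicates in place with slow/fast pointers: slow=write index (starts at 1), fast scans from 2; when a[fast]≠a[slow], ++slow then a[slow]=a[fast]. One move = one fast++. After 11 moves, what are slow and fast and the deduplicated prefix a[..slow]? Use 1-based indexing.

slow=8, fast=13, prefix=[1, 2, 3, 4, 5, 8, 11, 13]

slow=1 fast=2: a[fast]=1=a[slow] dup, fast++
slow=1 fast=3: a[fast]=2≠a[slow]=1 write a[2]=2, slow++,fast++
slow=2 fast=4: a[fast]=2=a[slow] dup, fast++
slow=2 fast=5: a[fast]=2=a[slow] dup, fast++
slow=2 fast=6: a[fast]=3≠a[slow]=2 write a[3]=3, slow++,fast++
slow=3 fast=7: a[fast]=4≠a[slow]=3 write a[4]=4, slow++,fast++
slow=4 fast=8: a[fast]=5≠a[slow]=4 write a[5]=5, slow++,fast++
slow=5 fast=9: a[fast]=8≠a[slow]=5 write a[6]=8, slow++,fast++
slow=6 fast=10: a[fast]=11≠a[slow]=8 write a[7]=11, slow++,fast++
slow=7 fast=11: a[fast]=11=a[slow] dup, fast++
slow=7 fast=12: a[fast]=13≠a[slow]=11 write a[8]=13, slow++,fast++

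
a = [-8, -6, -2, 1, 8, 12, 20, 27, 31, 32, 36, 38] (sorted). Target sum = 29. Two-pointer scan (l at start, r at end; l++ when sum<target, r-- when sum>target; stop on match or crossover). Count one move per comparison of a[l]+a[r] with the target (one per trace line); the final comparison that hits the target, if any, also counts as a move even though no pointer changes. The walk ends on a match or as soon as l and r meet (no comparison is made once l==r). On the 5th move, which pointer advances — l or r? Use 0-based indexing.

r

[0,11] -8+38=30 >29 → r--
[0,10] -8+36=28 <29 → l++
[1,10] -6+36=30 >29 → r--
[1,9] -6+32=26 <29 → l++
[2,9] -2+32=30 >29 → r--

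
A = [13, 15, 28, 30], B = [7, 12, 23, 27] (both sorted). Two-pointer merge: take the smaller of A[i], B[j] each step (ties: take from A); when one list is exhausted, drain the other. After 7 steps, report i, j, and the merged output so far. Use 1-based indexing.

i=1 j=1: A[i]=13>B[j]=7 take 7, j++
i=1 j=2: A[i]=13>B[j]=12 take 12, j++
i=1 j=3: A[i]=13<=B[j]=23 take 13, i++
i=2 j=3: A[i]=15<=B[j]=23 take 15, i++
i=3 j=3: A[i]=28>B[j]=23 take 23, j++
i=3 j=4: A[i]=28>B[j]=27 take 27, j++
i=3 j=5: B done, take A[i]=28, i++

i=4, j=5, merged so far=[7, 12, 13, 15, 23, 27, 28]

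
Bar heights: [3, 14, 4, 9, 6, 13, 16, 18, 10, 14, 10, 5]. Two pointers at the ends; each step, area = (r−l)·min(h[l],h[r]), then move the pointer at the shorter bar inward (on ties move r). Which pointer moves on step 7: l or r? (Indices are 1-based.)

l

l=1 r=12: min(3,5)*11=33 best=33 *, l++
l=2 r=12: min(14,5)*10=50 best=50 *, r--
l=2 r=11: min(14,10)*9=90 best=90 *, r--
l=2 r=10: min(14,14)*8=112 best=112 *, r--
l=2 r=9: min(14,10)*7=70 best=112, r--
l=2 r=8: min(14,18)*6=84 best=112, l++
l=3 r=8: min(4,18)*5=20 best=112, l++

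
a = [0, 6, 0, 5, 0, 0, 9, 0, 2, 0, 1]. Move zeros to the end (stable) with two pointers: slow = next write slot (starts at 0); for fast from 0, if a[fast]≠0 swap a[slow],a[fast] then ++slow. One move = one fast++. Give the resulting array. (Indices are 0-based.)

[6, 5, 9, 2, 1, 0, 0, 0, 0, 0, 0]

slow=0 fast=0: a[fast]=0, fast++
slow=0 fast=1: a[fast]=6≠0 swap→a[0]=6, slow++,fast++
slow=1 fast=2: a[fast]=0, fast++
slow=1 fast=3: a[fast]=5≠0 swap→a[1]=5, slow++,fast++
slow=2 fast=4: a[fast]=0, fast++
slow=2 fast=5: a[fast]=0, fast++
slow=2 fast=6: a[fast]=9≠0 swap→a[2]=9, slow++,fast++
slow=3 fast=7: a[fast]=0, fast++
slow=3 fast=8: a[fast]=2≠0 swap→a[3]=2, slow++,fast++
slow=4 fast=9: a[fast]=0, fast++
slow=4 fast=10: a[fast]=1≠0 swap→a[4]=1, slow++,fast++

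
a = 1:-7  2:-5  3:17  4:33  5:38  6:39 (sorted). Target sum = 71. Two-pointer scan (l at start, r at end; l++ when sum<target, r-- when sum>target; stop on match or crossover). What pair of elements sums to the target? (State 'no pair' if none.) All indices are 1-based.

(33, 38)

l=1 r=6: -7+39=32 <71, l++
l=2 r=6: -5+39=34 <71, l++
l=3 r=6: 17+39=56 <71, l++
l=4 r=6: 33+39=72 >71, r--
l=4 r=5: 33+38=71, found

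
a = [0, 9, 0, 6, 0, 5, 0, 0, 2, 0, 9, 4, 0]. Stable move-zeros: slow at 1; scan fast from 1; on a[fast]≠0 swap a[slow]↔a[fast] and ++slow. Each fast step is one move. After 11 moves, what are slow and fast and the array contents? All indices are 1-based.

slow=1 fast=1: a[fast]=0, fast++
slow=1 fast=2: a[fast]=9≠0 swap→a[1]=9, slow++,fast++
slow=2 fast=3: a[fast]=0, fast++
slow=2 fast=4: a[fast]=6≠0 swap→a[2]=6, slow++,fast++
slow=3 fast=5: a[fast]=0, fast++
slow=3 fast=6: a[fast]=5≠0 swap→a[3]=5, slow++,fast++
slow=4 fast=7: a[fast]=0, fast++
slow=4 fast=8: a[fast]=0, fast++
slow=4 fast=9: a[fast]=2≠0 swap→a[4]=2, slow++,fast++
slow=5 fast=10: a[fast]=0, fast++
slow=5 fast=11: a[fast]=9≠0 swap→a[5]=9, slow++,fast++

slow=6, fast=12, a=[9, 6, 5, 2, 9, 0, 0, 0, 0, 0, 0, 4, 0]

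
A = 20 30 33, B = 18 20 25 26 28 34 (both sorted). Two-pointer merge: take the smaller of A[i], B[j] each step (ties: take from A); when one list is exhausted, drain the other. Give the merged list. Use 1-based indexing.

[18, 20, 20, 25, 26, 28, 30, 33, 34]

i=1 j=1: A[i]=20>B[j]=18 take 18, j++
i=1 j=2: A[i]=20<=B[j]=20 take 20, i++
i=2 j=2: A[i]=30>B[j]=20 take 20, j++
i=2 j=3: A[i]=30>B[j]=25 take 25, j++
i=2 j=4: A[i]=30>B[j]=26 take 26, j++
i=2 j=5: A[i]=30>B[j]=28 take 28, j++
i=2 j=6: A[i]=30<=B[j]=34 take 30, i++
i=3 j=6: A[i]=33<=B[j]=34 take 33, i++
i=4 j=6: A done, take B[j]=34, j++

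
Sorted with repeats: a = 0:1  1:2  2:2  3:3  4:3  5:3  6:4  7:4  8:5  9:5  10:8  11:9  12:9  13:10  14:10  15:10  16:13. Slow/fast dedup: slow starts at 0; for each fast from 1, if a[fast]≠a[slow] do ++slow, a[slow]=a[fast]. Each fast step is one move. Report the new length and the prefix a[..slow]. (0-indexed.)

length 9; prefix = [1, 2, 3, 4, 5, 8, 9, 10, 13]

slow=0 fast=1: a[fast]=2≠a[slow]=1 write a[1]=2, slow++,fast++
slow=1 fast=2: a[fast]=2=a[slow] dup, fast++
slow=1 fast=3: a[fast]=3≠a[slow]=2 write a[2]=3, slow++,fast++
slow=2 fast=4: a[fast]=3=a[slow] dup, fast++
slow=2 fast=5: a[fast]=3=a[slow] dup, fast++
slow=2 fast=6: a[fast]=4≠a[slow]=3 write a[3]=4, slow++,fast++
slow=3 fast=7: a[fast]=4=a[slow] dup, fast++
slow=3 fast=8: a[fast]=5≠a[slow]=4 write a[4]=5, slow++,fast++
slow=4 fast=9: a[fast]=5=a[slow] dup, fast++
slow=4 fast=10: a[fast]=8≠a[slow]=5 write a[5]=8, slow++,fast++
slow=5 fast=11: a[fast]=9≠a[slow]=8 write a[6]=9, slow++,fast++
slow=6 fast=12: a[fast]=9=a[slow] dup, fast++
slow=6 fast=13: a[fast]=10≠a[slow]=9 write a[7]=10, slow++,fast++
slow=7 fast=14: a[fast]=10=a[slow] dup, fast++
slow=7 fast=15: a[fast]=10=a[slow] dup, fast++
slow=7 fast=16: a[fast]=13≠a[slow]=10 write a[8]=13, slow++,fast++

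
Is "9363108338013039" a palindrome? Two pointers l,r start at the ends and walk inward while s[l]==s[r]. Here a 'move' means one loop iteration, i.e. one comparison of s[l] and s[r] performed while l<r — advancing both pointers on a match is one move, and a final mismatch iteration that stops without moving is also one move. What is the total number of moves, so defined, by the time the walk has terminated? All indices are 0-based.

[0,15] '9'=='9' → l++,r--
[1,14] '3'=='3' → l++,r--
[2,13] '6'!='0' → stop

3 moves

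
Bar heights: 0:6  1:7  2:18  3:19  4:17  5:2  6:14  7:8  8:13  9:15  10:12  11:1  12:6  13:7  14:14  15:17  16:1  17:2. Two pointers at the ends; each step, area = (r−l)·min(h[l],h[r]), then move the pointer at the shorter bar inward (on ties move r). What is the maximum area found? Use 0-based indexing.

max area = 221

[0,17] min(6,2)*17=34 best=34 * → r--
[0,16] min(6,1)*16=16 best=34 → r--
[0,15] min(6,17)*15=90 best=90 * → l++
[1,15] min(7,17)*14=98 best=98 * → l++
[2,15] min(18,17)*13=221 best=221 * → r--
[2,14] min(18,14)*12=168 best=221 → r--
[2,13] min(18,7)*11=77 best=221 → r--
[2,12] min(18,6)*10=60 best=221 → r--
[2,11] min(18,1)*9=9 best=221 → r--
[2,10] min(18,12)*8=96 best=221 → r--
[2,9] min(18,15)*7=105 best=221 → r--
[2,8] min(18,13)*6=78 best=221 → r--
[2,7] min(18,8)*5=40 best=221 → r--
[2,6] min(18,14)*4=56 best=221 → r--
[2,5] min(18,2)*3=6 best=221 → r--
[2,4] min(18,17)*2=34 best=221 → r--
[2,3] min(18,19)*1=18 best=221 → l++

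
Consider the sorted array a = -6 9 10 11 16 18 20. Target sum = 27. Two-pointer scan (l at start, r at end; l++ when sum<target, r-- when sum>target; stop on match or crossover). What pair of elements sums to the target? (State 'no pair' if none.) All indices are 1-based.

l=1 r=7: -6+20=14 <27, l++
l=2 r=7: 9+20=29 >27, r--
l=2 r=6: 9+18=27, found

(9, 18)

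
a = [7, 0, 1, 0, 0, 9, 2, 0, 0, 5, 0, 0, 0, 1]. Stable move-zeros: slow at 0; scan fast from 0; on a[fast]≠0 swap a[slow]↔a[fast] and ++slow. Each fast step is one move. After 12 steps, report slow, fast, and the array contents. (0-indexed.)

(s=0,f=0) a[fast]=7≠0 swap→a[0]=7 → slow++,fast++
(s=1,f=1) a[fast]=0 → fast++
(s=1,f=2) a[fast]=1≠0 swap→a[1]=1 → slow++,fast++
(s=2,f=3) a[fast]=0 → fast++
(s=2,f=4) a[fast]=0 → fast++
(s=2,f=5) a[fast]=9≠0 swap→a[2]=9 → slow++,fast++
(s=3,f=6) a[fast]=2≠0 swap→a[3]=2 → slow++,fast++
(s=4,f=7) a[fast]=0 → fast++
(s=4,f=8) a[fast]=0 → fast++
(s=4,f=9) a[fast]=5≠0 swap→a[4]=5 → slow++,fast++
(s=5,f=10) a[fast]=0 → fast++
(s=5,f=11) a[fast]=0 → fast++

slow=5, fast=12, a=[7, 1, 9, 2, 5, 0, 0, 0, 0, 0, 0, 0, 0, 1]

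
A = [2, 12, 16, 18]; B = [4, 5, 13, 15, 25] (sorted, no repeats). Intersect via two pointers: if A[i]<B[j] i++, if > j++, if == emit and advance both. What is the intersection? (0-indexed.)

intersection = []

[i=0,j=0] 2<4 → i++
[i=1,j=0] 12>4 → j++
[i=1,j=1] 12>5 → j++
[i=1,j=2] 12<13 → i++
[i=2,j=2] 16>13 → j++
[i=2,j=3] 16>15 → j++
[i=2,j=4] 16<25 → i++
[i=3,j=4] 18<25 → i++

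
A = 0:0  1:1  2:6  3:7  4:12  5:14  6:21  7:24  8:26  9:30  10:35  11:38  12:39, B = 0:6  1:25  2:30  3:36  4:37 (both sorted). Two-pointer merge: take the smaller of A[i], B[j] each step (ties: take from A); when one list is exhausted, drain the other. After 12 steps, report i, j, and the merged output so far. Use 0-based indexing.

[i=0,j=0] A[i]=0<=B[j]=6 take 0 → i++
[i=1,j=0] A[i]=1<=B[j]=6 take 1 → i++
[i=2,j=0] A[i]=6<=B[j]=6 take 6 → i++
[i=3,j=0] A[i]=7>B[j]=6 take 6 → j++
[i=3,j=1] A[i]=7<=B[j]=25 take 7 → i++
[i=4,j=1] A[i]=12<=B[j]=25 take 12 → i++
[i=5,j=1] A[i]=14<=B[j]=25 take 14 → i++
[i=6,j=1] A[i]=21<=B[j]=25 take 21 → i++
[i=7,j=1] A[i]=24<=B[j]=25 take 24 → i++
[i=8,j=1] A[i]=26>B[j]=25 take 25 → j++
[i=8,j=2] A[i]=26<=B[j]=30 take 26 → i++
[i=9,j=2] A[i]=30<=B[j]=30 take 30 → i++

i=10, j=2, merged so far=[0, 1, 6, 6, 7, 12, 14, 21, 24, 25, 26, 30]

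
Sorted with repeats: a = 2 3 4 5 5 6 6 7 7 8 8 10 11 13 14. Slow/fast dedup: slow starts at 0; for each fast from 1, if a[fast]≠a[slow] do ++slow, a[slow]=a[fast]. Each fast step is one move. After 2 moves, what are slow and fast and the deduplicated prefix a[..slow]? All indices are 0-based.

slow=0 fast=1: a[fast]=3≠a[slow]=2 write a[1]=3, slow++,fast++
slow=1 fast=2: a[fast]=4≠a[slow]=3 write a[2]=4, slow++,fast++

slow=2, fast=3, prefix=[2, 3, 4]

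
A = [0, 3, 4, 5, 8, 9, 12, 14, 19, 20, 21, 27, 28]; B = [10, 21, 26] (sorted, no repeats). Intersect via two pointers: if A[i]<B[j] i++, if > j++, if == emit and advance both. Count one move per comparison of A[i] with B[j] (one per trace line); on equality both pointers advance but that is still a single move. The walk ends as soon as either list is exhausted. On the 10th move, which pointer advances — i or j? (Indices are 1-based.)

i

[i=1,j=1] 0<10 → i++
[i=2,j=1] 3<10 → i++
[i=3,j=1] 4<10 → i++
[i=4,j=1] 5<10 → i++
[i=5,j=1] 8<10 → i++
[i=6,j=1] 9<10 → i++
[i=7,j=1] 12>10 → j++
[i=7,j=2] 12<21 → i++
[i=8,j=2] 14<21 → i++
[i=9,j=2] 19<21 → i++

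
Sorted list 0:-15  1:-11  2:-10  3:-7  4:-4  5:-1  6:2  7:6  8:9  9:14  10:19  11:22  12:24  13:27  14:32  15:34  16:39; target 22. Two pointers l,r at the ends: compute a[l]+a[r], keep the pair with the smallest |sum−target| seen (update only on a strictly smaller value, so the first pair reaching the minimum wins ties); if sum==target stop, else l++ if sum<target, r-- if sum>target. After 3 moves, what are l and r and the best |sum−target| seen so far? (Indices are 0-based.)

[0,16] -15+39=24 d=2 * → r--
[0,15] -15+34=19 d=3 → l++
[1,15] -11+34=23 d=1 * → r--

l=1, r=14, best |Δ|=1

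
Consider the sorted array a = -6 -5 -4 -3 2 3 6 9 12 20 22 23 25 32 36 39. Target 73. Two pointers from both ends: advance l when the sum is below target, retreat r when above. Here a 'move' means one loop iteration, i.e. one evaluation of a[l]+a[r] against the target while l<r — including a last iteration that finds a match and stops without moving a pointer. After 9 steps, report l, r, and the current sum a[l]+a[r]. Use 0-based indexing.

[0,15] -6+39=33 <73 → l++
[1,15] -5+39=34 <73 → l++
[2,15] -4+39=35 <73 → l++
[3,15] -3+39=36 <73 → l++
[4,15] 2+39=41 <73 → l++
[5,15] 3+39=42 <73 → l++
[6,15] 6+39=45 <73 → l++
[7,15] 9+39=48 <73 → l++
[8,15] 12+39=51 <73 → l++

l=9, r=15, sum=59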